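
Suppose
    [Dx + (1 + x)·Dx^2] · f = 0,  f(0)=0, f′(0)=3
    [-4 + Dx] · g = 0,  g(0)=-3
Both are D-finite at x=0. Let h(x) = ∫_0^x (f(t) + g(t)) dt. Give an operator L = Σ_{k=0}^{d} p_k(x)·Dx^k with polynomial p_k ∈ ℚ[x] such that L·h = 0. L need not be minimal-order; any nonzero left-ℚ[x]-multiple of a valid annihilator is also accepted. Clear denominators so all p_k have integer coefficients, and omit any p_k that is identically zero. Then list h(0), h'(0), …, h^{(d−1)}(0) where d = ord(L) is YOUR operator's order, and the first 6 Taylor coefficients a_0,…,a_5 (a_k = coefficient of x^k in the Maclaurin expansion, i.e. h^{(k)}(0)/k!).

L = (-24 - 16·x)·Dx^2 + (-14 - 32·x - 16·x^2)·Dx^3 + (5 + 9·x + 4·x^2)·Dx^4  (order 4).
h: a_k = 0, -3, -9/2, -17/2, -31/4, -131/20, …
ICs: h(0) = 0, h′(0) = -3, h′′(0) = -9, h′′′(0) = -51.

f: a_k = 0, 3, -3/2, 1, -3/4, 3/5, …
g: a_k = -3, -12, -24, -32, -32, -128/5, …
Weyl lclm of L_f,L_g ⇒ L₀ (ord ≤ 3).
h=∫₀ˣh₀: take L = L₀·Dx.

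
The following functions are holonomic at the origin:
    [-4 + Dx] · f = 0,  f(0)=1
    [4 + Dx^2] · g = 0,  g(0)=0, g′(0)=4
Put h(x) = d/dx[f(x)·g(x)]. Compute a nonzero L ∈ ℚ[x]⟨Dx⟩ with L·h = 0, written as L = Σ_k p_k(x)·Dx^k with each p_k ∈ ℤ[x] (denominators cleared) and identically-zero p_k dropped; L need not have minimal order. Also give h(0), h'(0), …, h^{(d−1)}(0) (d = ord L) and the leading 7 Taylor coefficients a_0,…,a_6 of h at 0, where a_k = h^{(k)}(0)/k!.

L = 20 - 8·Dx + Dx^2  (order 2).
h: a_k = 4, 32, 88, 128, 328/3, 704/15, -464/45, …
ICs: h(0) = 4, h′(0) = 32.

f: a_k = 1, 4, 8, 32/3, 32/3, 128/15, 256/45, …
g: a_k = 0, 4, 0, -8/3, 0, 8/15, 0, …
f·g: L₀ = L_f ⊗_s L_g, ord ≤ 1·2.
h=h₀': d/dx-closure on L₀ ⇒ L.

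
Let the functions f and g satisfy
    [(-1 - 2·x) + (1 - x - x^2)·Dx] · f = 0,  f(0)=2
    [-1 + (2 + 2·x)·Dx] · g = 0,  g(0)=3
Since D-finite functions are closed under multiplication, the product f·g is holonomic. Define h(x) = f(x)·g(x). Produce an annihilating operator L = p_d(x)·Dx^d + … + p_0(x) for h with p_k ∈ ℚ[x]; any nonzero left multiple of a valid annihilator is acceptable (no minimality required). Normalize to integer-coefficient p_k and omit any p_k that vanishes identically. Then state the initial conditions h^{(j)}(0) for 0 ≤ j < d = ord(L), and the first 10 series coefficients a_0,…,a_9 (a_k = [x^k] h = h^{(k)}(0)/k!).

f: a_k = 2, 2, 4, 6, 10, 16, 26, 42, 68, 110, …
g: a_k = 3, 3/2, -3/8, 3/16, -15/128, 21/256, -63/1024, 99/2048, -1287/32768, 2145/65536, …
f·g: L₀ = L_f ⊗_s L_g, ord ≤ 1·1.
L = (3 + 5·x + 3·x^2) + (-2 + 4·x^2 + 2·x^3)·Dx  (order 1).
h: a_k = 6, 9, 57/4, 189/8, 2409/64, 7863/128, 50661/512, 164325/1024, 4249065/16384, 13758675/32768, …
ICs: h(0) = 6.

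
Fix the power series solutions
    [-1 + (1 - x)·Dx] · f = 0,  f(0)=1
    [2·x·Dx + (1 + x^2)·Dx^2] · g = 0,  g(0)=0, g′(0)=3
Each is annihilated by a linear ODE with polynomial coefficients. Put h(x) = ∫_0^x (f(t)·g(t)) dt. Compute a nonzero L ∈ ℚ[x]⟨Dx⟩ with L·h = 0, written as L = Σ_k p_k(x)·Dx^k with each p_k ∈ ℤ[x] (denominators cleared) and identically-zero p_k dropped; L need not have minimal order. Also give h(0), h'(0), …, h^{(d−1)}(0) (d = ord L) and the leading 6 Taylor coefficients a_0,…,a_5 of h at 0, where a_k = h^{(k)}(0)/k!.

f: a_k = 1, 1, 1, 1, 1, 1, …
g: a_k = 0, 3, 0, -1, 0, 3/5, …
h₀=f·g: eliminate ⇒ L₀, order ≤ 1·2.
Integrate: L := L₀·Dx.
L = 2·x·Dx + (2 - 2·x + 4·x^2)·Dx^2 + (-1 + x - x^2 + x^3)·Dx^3  (order 3).
h: a_k = 0, 0, 3/2, 1, 1/2, 2/5, …
ICs: h(0) = 0, h′(0) = 0, h′′(0) = 3.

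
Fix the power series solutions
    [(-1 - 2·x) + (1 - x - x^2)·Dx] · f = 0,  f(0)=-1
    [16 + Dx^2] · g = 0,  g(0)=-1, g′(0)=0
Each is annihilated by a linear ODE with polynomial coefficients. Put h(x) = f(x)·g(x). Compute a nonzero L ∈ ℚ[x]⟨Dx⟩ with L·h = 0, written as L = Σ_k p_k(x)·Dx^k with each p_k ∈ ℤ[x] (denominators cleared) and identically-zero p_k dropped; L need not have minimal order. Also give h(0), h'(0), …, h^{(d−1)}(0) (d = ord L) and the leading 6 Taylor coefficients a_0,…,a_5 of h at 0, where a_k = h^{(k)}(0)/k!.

L = (-14 + 16·x + 16·x^2) + (2 + 4·x)·Dx + (-1 + x + x^2)·Dx^2  (order 2).
h: a_k = 1, 1, -6, -5, -1/3, -16/3, …
ICs: h(0) = 1, h′(0) = 1.

f: a_k = -1, -1, -2, -3, -5, -8, …
g: a_k = -1, 0, 8, 0, -32/3, 0, …
Product ⇒ symmetric product L₀, ord ≤ 2.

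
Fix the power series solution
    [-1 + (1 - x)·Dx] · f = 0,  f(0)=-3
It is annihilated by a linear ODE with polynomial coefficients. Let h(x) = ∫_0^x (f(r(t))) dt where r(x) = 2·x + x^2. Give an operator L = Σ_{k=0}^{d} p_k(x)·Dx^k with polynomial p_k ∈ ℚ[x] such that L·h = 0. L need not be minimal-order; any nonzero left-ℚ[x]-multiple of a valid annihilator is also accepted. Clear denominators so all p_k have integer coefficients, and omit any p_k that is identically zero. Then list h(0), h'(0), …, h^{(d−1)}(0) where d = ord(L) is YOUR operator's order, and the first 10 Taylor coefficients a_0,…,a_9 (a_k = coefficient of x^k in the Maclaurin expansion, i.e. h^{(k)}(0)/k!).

f: a_k = -3, -3, -3, -3, -3, -3, -3, -3, -3, -3, …
Change of var in L_f (x↦r) gives L₀.
Integrate: L := L₀·Dx.
L = (2 + 2·x)·Dx + (-1 + 2·x + x^2)·Dx^2  (order 2).
h: a_k = 0, -3, -3, -5, -9, -87/5, -35, -507/7, -153, -985/3, …
ICs: h(0) = 0, h′(0) = -3.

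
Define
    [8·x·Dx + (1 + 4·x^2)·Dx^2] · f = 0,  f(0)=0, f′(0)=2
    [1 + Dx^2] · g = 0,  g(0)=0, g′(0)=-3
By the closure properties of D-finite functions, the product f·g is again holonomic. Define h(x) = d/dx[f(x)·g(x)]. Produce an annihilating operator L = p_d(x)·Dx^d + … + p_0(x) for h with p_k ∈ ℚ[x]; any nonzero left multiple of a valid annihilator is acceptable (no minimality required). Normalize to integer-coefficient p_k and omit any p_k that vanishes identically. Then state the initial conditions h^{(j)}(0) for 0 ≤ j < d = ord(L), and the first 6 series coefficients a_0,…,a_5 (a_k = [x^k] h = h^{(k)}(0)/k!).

L = (3893 + 34584·x^2 + 286832·x^4 + 57600·x^6 + 768·x^8 - 10240·x^10 + 4096·x^12) + (2192·x + 44864·x^3 + 156160·x^5 + 51200·x^7 + 20480·x^9 + 16384·x^11)·Dx + (3978 + 36208·x^2 + 296160·x^4 + 76288·x^6 + 9728·x^8 - 4096·x^10 + 8192·x^12)·Dx^2 + (2192·x + 44864·x^3 + 156160·x^5 + 51200·x^7 + 20480·x^9 + 16384·x^11)·Dx^3 + (85 + 1624·x^2 + 9328·x^4 + 18688·x^6 + 8960·x^8 + 6144·x^10 + 4096·x^12)·Dx^4  (order 4).
h: a_k = 0, -12, 0, 36, 0, -247/2, …
ICs: h(0) = 0, h′(0) = -12, h′′(0) = 0, h′′′(0) = 216.

f: a_k = 0, 2, 0, -8/3, 0, 32/5, …
g: a_k = 0, -3, 0, 1/2, 0, -1/40, …
L₀ := L_f ⊗_s L_g (sym. prod.), ord ≤ 4.
Derive L from L₀ (diff closure).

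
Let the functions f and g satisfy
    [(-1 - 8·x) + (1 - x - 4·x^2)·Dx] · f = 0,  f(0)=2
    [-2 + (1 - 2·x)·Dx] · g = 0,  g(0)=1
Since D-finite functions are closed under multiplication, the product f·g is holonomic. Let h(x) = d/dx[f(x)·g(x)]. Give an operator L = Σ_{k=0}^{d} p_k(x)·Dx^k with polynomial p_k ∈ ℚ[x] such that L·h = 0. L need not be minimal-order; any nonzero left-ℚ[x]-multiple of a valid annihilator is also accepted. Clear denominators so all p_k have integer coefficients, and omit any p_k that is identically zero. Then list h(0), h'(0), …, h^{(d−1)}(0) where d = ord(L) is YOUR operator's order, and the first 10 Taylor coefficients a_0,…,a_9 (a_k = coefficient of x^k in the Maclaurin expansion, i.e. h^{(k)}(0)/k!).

f: a_k = 2, 2, 10, 18, 58, 130, 362, 882, 2330, 5858, …
g: a_k = 1, 2, 4, 8, 16, 32, 64, 128, 256, 512, …
L₀ := L_f ⊗_s L_g (sym. prod.), ord ≤ 1.
h=h₀': d/dx-closure on L₀ ⇒ L.
L = (22 - 12·x - 120·x^2 - 256·x^3 + 768·x^4) + (-3 + 5·x + 42·x^2 - 88·x^3 - 80·x^4 + 192·x^5)·Dx  (order 1).
h: a_k = 6, 44, 186, 728, 2470, 8100, 25074, 75952, 223614, 648700, …
ICs: h(0) = 6.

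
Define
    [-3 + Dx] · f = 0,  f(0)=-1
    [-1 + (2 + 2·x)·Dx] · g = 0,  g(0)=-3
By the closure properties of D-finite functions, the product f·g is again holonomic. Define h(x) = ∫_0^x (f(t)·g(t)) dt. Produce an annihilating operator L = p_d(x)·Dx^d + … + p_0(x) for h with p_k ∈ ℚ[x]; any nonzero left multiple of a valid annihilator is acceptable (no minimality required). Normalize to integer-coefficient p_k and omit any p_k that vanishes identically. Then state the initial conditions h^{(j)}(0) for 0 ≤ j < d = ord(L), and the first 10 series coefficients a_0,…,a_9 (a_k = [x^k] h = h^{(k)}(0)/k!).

L = (-7 - 6·x)·Dx + (2 + 2·x)·Dx^2  (order 2).
h: a_k = 0, 3, 21/4, 47/8, 309/64, 2001/640, 4277/2560, 27189/35840, 171999/573440, 17141/163840, …
ICs: h(0) = 0, h′(0) = 3.

f: a_k = -1, -3, -9/2, -9/2, -27/8, -81/40, -81/80, -243/560, -729/4480, -243/4480, …
g: a_k = -3, -3/2, 3/8, -3/16, 15/128, -21/256, 63/1024, -99/2048, 1287/32768, -2145/65536, …
f·g: L₀ = L_f ⊗_s L_g, ord ≤ 1·1.
Integrate: L := L₀·Dx.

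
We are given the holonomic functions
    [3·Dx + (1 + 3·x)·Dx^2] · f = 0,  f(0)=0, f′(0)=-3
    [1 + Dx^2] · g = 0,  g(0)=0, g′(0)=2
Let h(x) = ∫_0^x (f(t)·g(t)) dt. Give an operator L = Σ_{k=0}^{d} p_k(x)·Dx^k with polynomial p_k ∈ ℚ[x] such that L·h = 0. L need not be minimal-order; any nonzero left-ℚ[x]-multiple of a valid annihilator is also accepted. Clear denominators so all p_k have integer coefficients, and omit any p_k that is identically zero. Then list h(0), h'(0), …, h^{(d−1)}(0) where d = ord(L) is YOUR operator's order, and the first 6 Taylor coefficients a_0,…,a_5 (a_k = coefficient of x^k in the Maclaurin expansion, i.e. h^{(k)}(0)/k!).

f: a_k = 0, -3, 9/2, -9, 81/4, -243/5, …
g: a_k = 0, 2, 0, -1/3, 0, 1/60, …
Sym-product of L_f,L_g gives L₀ (≤ ord 4).
Integrate: L := L₀·Dx.
L = (-203 - 222·x - 189·x^2 + 432·x^3 + 324·x^4)·Dx + (-84 - 108·x + 648·x^2 + 648·x^3)·Dx^2 + (-208 - 228·x - 54·x^2 + 864·x^3 + 648·x^4)·Dx^3 + (-84 - 108·x + 648·x^2 + 648·x^3)·Dx^4 + (-5 - 6·x + 135·x^2 + 432·x^3 + 324·x^4)·Dx^5  (order 5).
h: a_k = 0, 0, 0, -2, 9/4, -17/5, …
ICs: h(0) = 0, h′(0) = 0, h′′(0) = 0, h′′′(0) = -12, h′′′′(0) = 54.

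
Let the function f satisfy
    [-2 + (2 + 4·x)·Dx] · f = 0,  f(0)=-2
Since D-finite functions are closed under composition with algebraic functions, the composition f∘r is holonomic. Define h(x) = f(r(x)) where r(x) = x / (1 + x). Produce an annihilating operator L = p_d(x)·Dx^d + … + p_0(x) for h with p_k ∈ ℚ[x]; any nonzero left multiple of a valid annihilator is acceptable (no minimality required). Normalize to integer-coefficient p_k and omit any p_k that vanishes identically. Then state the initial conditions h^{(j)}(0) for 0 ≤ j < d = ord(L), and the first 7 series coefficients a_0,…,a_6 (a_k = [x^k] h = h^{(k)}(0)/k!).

L = -1 + (1 + 4·x + 3·x^2)·Dx  (order 1).
h: a_k = -2, -2, 3, -5, 37/4, -75/4, 327/8, …
ICs: h(0) = -2.

f: a_k = -2, -2, 1, -1, 5/4, -7/4, 21/8, …
Change of var in L_f (x↦r) gives L₀.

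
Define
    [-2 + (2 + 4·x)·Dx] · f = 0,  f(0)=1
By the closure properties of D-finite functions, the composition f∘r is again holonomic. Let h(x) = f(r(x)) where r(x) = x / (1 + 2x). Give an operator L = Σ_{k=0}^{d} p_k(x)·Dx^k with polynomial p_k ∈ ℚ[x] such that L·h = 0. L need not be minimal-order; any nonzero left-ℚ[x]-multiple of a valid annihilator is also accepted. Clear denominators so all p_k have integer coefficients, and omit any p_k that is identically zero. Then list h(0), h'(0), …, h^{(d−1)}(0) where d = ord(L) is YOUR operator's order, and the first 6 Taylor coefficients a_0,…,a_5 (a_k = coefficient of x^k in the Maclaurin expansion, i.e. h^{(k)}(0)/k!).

L = -1 + (1 + 6·x + 8·x^2)·Dx  (order 1).
h: a_k = 1, 1, -5/2, 13/2, -141/8, 399/8, …
ICs: h(0) = 1.

f: a_k = 1, 1, -1/2, 1/2, -5/8, 7/8, …
Change of var in L_f (x↦r) gives L₀.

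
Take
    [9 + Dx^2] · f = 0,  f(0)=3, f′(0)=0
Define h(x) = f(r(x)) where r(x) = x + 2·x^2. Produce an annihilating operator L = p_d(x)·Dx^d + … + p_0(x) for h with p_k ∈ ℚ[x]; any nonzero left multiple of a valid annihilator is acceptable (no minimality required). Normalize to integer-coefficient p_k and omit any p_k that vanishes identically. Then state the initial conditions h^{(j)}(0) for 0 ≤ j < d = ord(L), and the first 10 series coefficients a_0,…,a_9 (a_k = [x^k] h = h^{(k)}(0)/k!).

f: a_k = 3, 0, -27/2, 0, 81/8, 0, -243/80, 0, 2187/4480, 0, …
h₀=f(r): pull back L_f along r ⇒ L₀.
L = (9 + 108·x + 432·x^2 + 576·x^3) - 4·Dx + (1 + 4·x)·Dx^2  (order 2).
h: a_k = 3, 0, -27/2, -54, -351/8, 81, 19197/80, 5751/20, -88533/4480, -133893/280, …
ICs: h(0) = 3, h′(0) = 0.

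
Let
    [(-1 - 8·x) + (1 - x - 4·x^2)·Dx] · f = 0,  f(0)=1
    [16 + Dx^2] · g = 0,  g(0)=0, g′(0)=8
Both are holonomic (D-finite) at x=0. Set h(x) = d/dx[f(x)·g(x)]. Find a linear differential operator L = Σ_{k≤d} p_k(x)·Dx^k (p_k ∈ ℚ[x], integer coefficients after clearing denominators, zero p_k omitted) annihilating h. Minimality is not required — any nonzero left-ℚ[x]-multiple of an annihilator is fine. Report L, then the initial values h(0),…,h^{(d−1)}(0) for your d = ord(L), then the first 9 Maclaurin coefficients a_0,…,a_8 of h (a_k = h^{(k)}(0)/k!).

f: a_k = 1, 1, 5, 9, 29, 65, 181, 441, 1165, …
g: a_k = 0, 8, 0, -64/3, 0, 256/15, 0, -2048/315, 0, …
h₀=f·g: eliminate ⇒ L₀, order ≤ 1·2.
h₀' ⇒ L via d/dx closure of L₀.
L = (-12 - 64·x - 224·x^2 + 256·x^3 + 512·x^4) + (-1 - 4·x + 48·x^2 + 128·x^3)·Dx + (1 - 3·x - 10·x^2 + 16·x^3 + 32·x^4)·Dx^2  (order 2).
h: a_k = 8, 16, 56, 608/3, 712, 10352/5, 286072/45, 5766848/315, 16790392/315, …
ICs: h(0) = 8, h′(0) = 16.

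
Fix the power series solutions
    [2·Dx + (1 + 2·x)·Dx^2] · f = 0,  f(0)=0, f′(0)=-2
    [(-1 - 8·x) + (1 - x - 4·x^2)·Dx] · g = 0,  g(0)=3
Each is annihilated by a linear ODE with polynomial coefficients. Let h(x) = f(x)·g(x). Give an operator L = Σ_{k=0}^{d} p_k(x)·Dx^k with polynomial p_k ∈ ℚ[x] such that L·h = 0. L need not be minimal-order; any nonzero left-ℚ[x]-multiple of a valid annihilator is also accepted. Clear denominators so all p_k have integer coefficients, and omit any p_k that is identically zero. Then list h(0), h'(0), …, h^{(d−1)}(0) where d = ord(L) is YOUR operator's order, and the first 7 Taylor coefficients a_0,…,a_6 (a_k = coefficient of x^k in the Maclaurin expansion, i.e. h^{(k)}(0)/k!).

f: a_k = 0, -2, 2, -8/3, 4, -32/5, 32/3, …
g: a_k = 3, 3, 15, 27, 87, 195, 543, …
L₀ := L_f ⊗_s L_g (sym. prod.), ord ≤ 2.
L = (10 + 32·x) + (22·x + 40·x^2)·Dx + (-1 - x + 6·x^2 + 8·x^3)·Dx^2  (order 2).
h: a_k = 0, -6, 0, -32, -20, -836/5, -1076/5, …
ICs: h(0) = 0, h′(0) = -6.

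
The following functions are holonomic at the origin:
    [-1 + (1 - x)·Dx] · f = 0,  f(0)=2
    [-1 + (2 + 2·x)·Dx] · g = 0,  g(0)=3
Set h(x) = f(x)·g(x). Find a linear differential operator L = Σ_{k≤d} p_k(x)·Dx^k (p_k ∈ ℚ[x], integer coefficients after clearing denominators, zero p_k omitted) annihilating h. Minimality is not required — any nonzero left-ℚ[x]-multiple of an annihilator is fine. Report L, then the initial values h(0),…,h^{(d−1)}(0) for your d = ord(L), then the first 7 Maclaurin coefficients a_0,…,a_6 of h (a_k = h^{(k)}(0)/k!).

f: a_k = 2, 2, 2, 2, 2, 2, 2, …
g: a_k = 3, 3/2, -3/8, 3/16, -15/128, 21/256, -63/1024, …
L₀ := L_f ⊗_s L_g (sym. prod.), ord ≤ 1.
L = (3 + x) + (-2 + 2·x^2)·Dx  (order 1).
h: a_k = 6, 9, 33/4, 69/8, 537/64, 1095/128, 4317/512, …
ICs: h(0) = 6.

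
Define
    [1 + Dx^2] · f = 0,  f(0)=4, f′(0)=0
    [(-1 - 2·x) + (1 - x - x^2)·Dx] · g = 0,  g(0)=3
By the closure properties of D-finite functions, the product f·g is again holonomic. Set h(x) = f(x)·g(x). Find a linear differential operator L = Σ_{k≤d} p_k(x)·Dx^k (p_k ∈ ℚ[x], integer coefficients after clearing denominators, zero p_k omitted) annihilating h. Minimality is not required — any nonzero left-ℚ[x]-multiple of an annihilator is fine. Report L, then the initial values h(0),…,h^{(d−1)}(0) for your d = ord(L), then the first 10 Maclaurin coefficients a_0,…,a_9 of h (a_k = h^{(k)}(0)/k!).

f: a_k = 4, 0, -2, 0, 1/6, 0, -1/180, 0, 1/10080, 0, …
g: a_k = 3, 3, 6, 9, 15, 24, 39, 63, 102, 165, …
L₀ := L_f ⊗_s L_g (sym. prod.), ord ≤ 2.
L = (1 + x + x^2) + (2 + 4·x)·Dx + (-1 + x + x^2)·Dx^2  (order 2).
h: a_k = 12, 12, 18, 30, 97/2, 157/2, 7619/60, 12329/60, 372363/1120, 1807513/3360, …
ICs: h(0) = 12, h′(0) = 12.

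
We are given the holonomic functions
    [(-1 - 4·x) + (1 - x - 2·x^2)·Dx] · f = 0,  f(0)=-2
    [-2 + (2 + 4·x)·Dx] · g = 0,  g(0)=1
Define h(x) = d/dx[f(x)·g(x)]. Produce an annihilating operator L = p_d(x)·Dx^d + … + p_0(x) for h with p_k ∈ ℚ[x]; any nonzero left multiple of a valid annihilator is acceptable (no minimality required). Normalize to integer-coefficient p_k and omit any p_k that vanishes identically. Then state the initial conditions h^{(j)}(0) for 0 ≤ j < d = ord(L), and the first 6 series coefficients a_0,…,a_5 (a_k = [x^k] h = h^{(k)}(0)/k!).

L = (7 + 48·x + 99·x^2 + 100·x^3 + 60·x^4) + (-2 - 7·x - 3·x^2 + 22·x^3 + 44·x^4 + 24·x^5)·Dx  (order 1).
h: a_k = -4, -14, -48, -115, -625/2, -2817/4, …
ICs: h(0) = -4.

f: a_k = -2, -2, -6, -10, -22, -42, …
g: a_k = 1, 1, -1/2, 1/2, -5/8, 7/8, …
L₀ := L_f ⊗_s L_g (sym. prod.), ord ≤ 1.
h₀' ⇒ L via d/dx closure of L₀.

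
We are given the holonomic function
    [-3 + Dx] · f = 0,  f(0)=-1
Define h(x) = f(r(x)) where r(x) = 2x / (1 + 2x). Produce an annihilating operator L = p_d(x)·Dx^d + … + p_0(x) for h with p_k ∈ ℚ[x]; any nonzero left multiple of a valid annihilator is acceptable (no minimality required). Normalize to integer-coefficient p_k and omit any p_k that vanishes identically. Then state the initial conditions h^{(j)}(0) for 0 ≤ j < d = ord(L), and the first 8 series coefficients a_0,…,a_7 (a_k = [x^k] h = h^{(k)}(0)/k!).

f: a_k = -1, -3, -9/2, -9/2, -27/8, -81/40, -81/80, -243/560, …
f∘r: x↦r, Dx↦Dx/r' in L_f ⇒ L₀.
L = -6 + (1 + 4·x + 4·x^2)·Dx  (order 1).
h: a_k = -1, -6, -6, 12, -6, -84/5, 276/5, -3288/35, …
ICs: h(0) = -1.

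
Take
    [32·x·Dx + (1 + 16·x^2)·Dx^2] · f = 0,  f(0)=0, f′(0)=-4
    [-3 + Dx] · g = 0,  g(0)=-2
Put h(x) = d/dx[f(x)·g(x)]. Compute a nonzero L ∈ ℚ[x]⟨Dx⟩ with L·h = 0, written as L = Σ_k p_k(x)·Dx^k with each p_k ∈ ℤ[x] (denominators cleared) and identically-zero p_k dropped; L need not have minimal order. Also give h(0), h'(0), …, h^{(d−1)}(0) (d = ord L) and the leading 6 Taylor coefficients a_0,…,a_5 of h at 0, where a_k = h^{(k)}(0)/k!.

f: a_k = 0, -4, 0, 64/3, 0, -1024/5, …
g: a_k = -2, -6, -9, -9, -27/4, -81/20, …
f·g: L₀ = L_f ⊗_s L_g, ord ≤ 2·1.
Derive L from L₀ (diff closure).
L = (-69 - 576·x + 5472·x^2 - 9216·x^3 + 6912·x^4) + (14 + 288·x - 2112·x^2 + 4608·x^3 - 4608·x^4)·Dx + (3 - 32·x + 96·x^2 - 512·x^3 + 768·x^4)·Dx^2  (order 2).
h: a_k = 8, 48, -20, -368, 1223, 6318, …
ICs: h(0) = 8, h′(0) = 48.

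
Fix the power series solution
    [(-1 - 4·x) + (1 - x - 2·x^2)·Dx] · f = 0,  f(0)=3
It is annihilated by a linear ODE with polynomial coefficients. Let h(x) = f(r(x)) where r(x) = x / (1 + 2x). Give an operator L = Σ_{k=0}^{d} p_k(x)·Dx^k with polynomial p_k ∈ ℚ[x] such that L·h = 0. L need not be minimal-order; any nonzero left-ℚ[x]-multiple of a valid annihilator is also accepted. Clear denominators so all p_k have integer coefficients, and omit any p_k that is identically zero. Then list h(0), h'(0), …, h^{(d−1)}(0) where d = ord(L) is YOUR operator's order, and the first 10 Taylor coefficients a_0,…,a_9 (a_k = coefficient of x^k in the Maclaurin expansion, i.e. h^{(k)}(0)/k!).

L = (-1 - 6·x) + (1 + 5·x + 6·x^2)·Dx  (order 1).
h: a_k = 3, 3, 3, -9, 27, -81, 243, -729, 2187, -6561, …
ICs: h(0) = 3.

f: a_k = 3, 3, 9, 15, 33, 63, 129, 255, 513, 1023, …
Change of var in L_f (x↦r) gives L₀.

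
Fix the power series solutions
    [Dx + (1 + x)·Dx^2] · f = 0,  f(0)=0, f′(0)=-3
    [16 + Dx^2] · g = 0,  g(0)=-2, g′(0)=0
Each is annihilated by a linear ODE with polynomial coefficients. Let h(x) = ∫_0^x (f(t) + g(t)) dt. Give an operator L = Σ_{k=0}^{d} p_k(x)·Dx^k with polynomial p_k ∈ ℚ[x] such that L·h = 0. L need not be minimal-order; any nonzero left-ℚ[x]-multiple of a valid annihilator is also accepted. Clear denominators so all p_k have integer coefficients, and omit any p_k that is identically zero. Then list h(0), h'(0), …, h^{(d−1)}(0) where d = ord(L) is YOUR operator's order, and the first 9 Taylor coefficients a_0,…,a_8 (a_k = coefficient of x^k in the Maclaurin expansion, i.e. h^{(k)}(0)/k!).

L = (176 + 256·x + 128·x^2)·Dx^2 + (144 + 400·x + 384·x^2 + 128·x^3)·Dx^3 + (11 + 16·x + 8·x^2)·Dx^4 + (9 + 25·x + 24·x^2 + 8·x^3)·Dx^5  (order 5).
h: a_k = 0, -2, -3/2, 35/6, -1/4, -247/60, -1/10, 1069/630, -3/56, …
ICs: h(0) = 0, h′(0) = -2, h′′(0) = -3, h′′′(0) = 35, h′′′′(0) = -6.

f: a_k = 0, -3, 3/2, -1, 3/4, -3/5, 1/2, -3/7, 3/8, …
g: a_k = -2, 0, 16, 0, -64/3, 0, 512/45, 0, -1024/315, …
h₀=f+g: left-lcm gives L₀, ord ≤ 4.
h=∫h₀ ⇒ L = L₀·Dx.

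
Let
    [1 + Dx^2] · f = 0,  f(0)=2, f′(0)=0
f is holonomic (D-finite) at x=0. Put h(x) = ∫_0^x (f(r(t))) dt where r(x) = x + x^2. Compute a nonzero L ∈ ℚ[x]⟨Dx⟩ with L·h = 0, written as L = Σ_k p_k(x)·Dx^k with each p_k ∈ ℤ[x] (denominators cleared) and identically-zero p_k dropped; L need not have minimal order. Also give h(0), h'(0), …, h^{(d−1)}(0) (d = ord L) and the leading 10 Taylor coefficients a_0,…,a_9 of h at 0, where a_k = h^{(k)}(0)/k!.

f: a_k = 2, 0, -1, 0, 1/12, 0, -1/360, 0, 1/20160, 0, …
Change of var in L_f (x↦r) gives L₀.
Integrate: L := L₀·Dx.
L = (1 + 6·x + 12·x^2 + 8·x^3)·Dx - 2·Dx^2 + (1 + 2·x)·Dx^3  (order 3).
h: a_k = 0, 2, 0, -1/3, -1/2, -11/60, 1/18, 179/2520, 19/480, 841/181440, …
ICs: h(0) = 0, h′(0) = 2, h′′(0) = 0.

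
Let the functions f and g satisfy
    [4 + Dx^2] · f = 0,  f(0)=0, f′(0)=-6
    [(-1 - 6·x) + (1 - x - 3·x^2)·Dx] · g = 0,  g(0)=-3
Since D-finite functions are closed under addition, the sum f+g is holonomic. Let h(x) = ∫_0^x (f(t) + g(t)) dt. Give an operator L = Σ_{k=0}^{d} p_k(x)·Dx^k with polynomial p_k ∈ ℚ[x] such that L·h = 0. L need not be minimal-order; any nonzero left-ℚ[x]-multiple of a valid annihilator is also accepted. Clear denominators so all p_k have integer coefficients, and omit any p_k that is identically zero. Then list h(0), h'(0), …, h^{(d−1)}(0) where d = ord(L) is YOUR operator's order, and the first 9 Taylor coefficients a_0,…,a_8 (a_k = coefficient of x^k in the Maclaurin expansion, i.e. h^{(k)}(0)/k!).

L = (-92 - 608·x - 512·x^2 - 1104·x^3 - 360·x^4 - 432·x^5)·Dx + (24 - 4·x - 24·x^2 - 80·x^3 - 180·x^4 - 216·x^5 - 216·x^6)·Dx^2 + (-23 - 152·x - 128·x^2 - 276·x^3 - 90·x^4 - 108·x^5)·Dx^3 + (6 - x - 6·x^2 - 20·x^3 - 45·x^4 - 54·x^5 - 54·x^6)·Dx^4  (order 4).
h: a_k = 0, -3, -9/2, -4, -17/4, -57/5, -302/15, -291/7, -68347/840, …
ICs: h(0) = 0, h′(0) = -3, h′′(0) = -9, h′′′(0) = -24.

f: a_k = 0, -6, 0, 4, 0, -4/5, 0, 8/105, 0, …
g: a_k = -3, -3, -12, -21, -57, -120, -291, -651, -1524, …
h₀=f+g: left-lcm gives L₀, ord ≤ 3.
h=∫h₀ ⇒ L = L₀·Dx.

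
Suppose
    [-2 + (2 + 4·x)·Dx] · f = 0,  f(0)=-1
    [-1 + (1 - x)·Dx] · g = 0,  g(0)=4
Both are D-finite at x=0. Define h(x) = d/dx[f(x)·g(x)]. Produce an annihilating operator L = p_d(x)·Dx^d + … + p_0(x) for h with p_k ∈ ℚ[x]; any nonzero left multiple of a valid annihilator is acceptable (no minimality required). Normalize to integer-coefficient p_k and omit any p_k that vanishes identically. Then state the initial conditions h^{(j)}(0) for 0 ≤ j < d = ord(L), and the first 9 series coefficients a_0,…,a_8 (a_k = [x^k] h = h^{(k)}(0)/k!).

L = (3 + 12·x + 3·x^2) + (-2 - 3·x + 3·x^2 + 2·x^3)·Dx  (order 1).
h: a_k = -8, -12, -24, -22, -45, -45/2, -84, 45/4, -3015/16, …
ICs: h(0) = -8.

f: a_k = -1, -1, 1/2, -1/2, 5/8, -7/8, 21/16, -33/16, 429/128, …
g: a_k = 4, 4, 4, 4, 4, 4, 4, 4, 4, …
h₀=f·g: eliminate ⇒ L₀, order ≤ 1·1.
Differentiate: ansatz ord ≤ ord L₀ ⇒ L.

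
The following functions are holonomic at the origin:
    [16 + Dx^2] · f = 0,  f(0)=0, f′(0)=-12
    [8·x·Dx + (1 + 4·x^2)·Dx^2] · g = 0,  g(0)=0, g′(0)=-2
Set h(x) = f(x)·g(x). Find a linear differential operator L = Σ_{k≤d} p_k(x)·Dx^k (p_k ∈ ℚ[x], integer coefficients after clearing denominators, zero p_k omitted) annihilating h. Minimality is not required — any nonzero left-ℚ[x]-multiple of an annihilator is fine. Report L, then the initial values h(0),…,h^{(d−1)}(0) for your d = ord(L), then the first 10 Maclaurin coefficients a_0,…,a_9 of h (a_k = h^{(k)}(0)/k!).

L = (2560 + 29696·x^2 + 118784·x^4 + 262144·x^6 + 262144·x^8) + (1536·x + 14336·x^3 + 49152·x^5 + 65536·x^7)·Dx + (240 + 3008·x^2 + 13824·x^4 + 32768·x^6 + 32768·x^8)·Dx^2 + (96·x + 896·x^3 + 3072·x^5 + 4096·x^7)·Dx^3 + (5 + 72·x^2 + 400·x^4 + 1024·x^6 + 1024·x^8)·Dx^4  (order 4).
h: a_k = 0, 0, 24, 0, -96, 0, 640/3, 0, -512, 0, …
ICs: h(0) = 0, h′(0) = 0, h′′(0) = 48, h′′′(0) = 0.

f: a_k = 0, -12, 0, 32, 0, -128/5, 0, 1024/105, 0, -2048/945, …
g: a_k = 0, -2, 0, 8/3, 0, -32/5, 0, 128/7, 0, -512/9, …
f·g: L₀ = L_f ⊗_s L_g, ord ≤ 2·2.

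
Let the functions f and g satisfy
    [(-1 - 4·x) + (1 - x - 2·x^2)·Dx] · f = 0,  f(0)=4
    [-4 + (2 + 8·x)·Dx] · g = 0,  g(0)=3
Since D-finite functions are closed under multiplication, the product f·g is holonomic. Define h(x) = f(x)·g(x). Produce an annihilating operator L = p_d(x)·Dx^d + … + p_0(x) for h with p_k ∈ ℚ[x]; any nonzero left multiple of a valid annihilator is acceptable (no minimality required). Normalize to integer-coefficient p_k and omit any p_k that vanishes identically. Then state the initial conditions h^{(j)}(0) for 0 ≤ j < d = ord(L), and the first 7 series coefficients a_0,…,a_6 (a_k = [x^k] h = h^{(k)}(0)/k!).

f: a_k = 4, 4, 12, 20, 44, 84, 172, …
g: a_k = 3, 6, -6, 12, -30, 84, -252, …
h₀=f·g: eliminate ⇒ L₀, order ≤ 1·1.
L = (3 + 6·x + 12·x^2) + (-1 - 3·x + 6·x^2 + 8·x^3)·Dx  (order 1).
h: a_k = 12, 36, 36, 156, 108, 756, -36, …
ICs: h(0) = 12.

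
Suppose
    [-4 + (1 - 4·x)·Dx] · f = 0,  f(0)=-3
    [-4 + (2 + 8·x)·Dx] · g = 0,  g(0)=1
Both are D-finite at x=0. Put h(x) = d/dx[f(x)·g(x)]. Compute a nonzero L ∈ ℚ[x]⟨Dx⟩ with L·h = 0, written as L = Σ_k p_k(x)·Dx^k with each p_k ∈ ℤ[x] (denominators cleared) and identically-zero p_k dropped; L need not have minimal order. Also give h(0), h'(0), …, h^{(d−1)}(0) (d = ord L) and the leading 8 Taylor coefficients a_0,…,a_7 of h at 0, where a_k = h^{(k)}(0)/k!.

L = (22 + 144·x + 96·x^2) + (-3 - 4·x + 48·x^2 + 64·x^3)·Dx  (order 1).
h: a_k = -18, -132, -828, -4296, -21900, -103608, -489048, -2215056, …
ICs: h(0) = -18.

f: a_k = -3, -12, -48, -192, -768, -3072, -12288, -49152, …
g: a_k = 1, 2, -2, 4, -10, 28, -84, 264, …
Sym-product of L_f,L_g gives L₀ (≤ ord 1).
Differentiate: ansatz ord ≤ ord L₀ ⇒ L.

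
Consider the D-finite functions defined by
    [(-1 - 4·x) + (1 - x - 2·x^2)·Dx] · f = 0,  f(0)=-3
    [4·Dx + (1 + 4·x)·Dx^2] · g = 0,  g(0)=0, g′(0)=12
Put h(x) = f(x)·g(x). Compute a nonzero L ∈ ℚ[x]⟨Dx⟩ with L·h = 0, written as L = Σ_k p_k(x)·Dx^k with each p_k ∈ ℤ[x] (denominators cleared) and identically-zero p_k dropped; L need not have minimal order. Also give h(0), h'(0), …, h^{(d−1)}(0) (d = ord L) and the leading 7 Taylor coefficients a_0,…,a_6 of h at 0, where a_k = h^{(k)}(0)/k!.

f: a_k = -3, -3, -9, -15, -33, -63, -129, …
g: a_k = 0, 12, -24, 64, -192, 3072/5, -2048, …
f·g: L₀ = L_f ⊗_s L_g, ord ≤ 1·2.
L = (8 + 32·x) + (-2 + 20·x + 40·x^2)·Dx + (-1 - 3·x + 6·x^2 + 8·x^3)·Dx^2  (order 2).
h: a_k = 0, -36, 36, -228, 420, -9396/5, 25524/5, …
ICs: h(0) = 0, h′(0) = -36.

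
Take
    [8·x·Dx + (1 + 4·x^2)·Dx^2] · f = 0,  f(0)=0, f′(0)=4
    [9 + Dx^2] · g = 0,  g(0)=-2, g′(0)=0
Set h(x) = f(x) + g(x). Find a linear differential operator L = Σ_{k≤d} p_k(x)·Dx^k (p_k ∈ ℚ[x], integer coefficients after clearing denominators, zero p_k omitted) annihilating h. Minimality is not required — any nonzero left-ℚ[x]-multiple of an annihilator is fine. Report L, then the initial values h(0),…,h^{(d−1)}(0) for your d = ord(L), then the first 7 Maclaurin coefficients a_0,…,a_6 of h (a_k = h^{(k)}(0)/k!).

L = (-2808·x + 19008·x^3 + 10368·x^5)·Dx + (9 + 1548·x^2 + 7344·x^4 + 5184·x^6)·Dx^2 + (-312·x + 2112·x^3 + 1152·x^5)·Dx^3 + (1 + 172·x^2 + 816·x^4 + 576·x^6)·Dx^4  (order 4).
h: a_k = -2, 4, 9, -16/3, -27/4, 64/5, 81/40, …
ICs: h(0) = -2, h′(0) = 4, h′′(0) = 18, h′′′(0) = -32.

f: a_k = 0, 4, 0, -16/3, 0, 64/5, 0, …
g: a_k = -2, 0, 9, 0, -27/4, 0, 81/40, …
Sum ⇒ L₀ = lclm(L_f,L_g) in ℚ(x)⟨Dx⟩.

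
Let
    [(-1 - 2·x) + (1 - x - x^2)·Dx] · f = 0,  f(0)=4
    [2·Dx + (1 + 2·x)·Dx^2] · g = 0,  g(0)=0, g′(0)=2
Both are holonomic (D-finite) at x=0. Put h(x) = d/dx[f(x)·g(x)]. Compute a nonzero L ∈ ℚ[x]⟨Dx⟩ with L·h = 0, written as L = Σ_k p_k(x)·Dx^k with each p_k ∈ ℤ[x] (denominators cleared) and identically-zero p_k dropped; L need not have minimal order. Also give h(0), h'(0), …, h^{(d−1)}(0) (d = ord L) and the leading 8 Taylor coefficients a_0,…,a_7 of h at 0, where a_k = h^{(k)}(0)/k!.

f: a_k = 4, 4, 8, 12, 20, 32, 52, 84, …
g: a_k = 0, 2, -2, 8/3, -4, 32/5, -32/3, 128/7, …
f·g: L₀ = L_f ⊗_s L_g, ord ≤ 1·2.
Derive L from L₀ (diff closure).
L = (14 + 36·x + 36·x^2) + (1 + 16·x + 42·x^2 + 28·x^3)·Dx + (-1 - 3·x + x^2 + 8·x^3 + 4·x^4)·Dx^2  (order 2).
h: a_k = 8, 0, 56, 32/3, 704/3, 208/5, 13336/15, 1664/35, …
ICs: h(0) = 8, h′(0) = 0.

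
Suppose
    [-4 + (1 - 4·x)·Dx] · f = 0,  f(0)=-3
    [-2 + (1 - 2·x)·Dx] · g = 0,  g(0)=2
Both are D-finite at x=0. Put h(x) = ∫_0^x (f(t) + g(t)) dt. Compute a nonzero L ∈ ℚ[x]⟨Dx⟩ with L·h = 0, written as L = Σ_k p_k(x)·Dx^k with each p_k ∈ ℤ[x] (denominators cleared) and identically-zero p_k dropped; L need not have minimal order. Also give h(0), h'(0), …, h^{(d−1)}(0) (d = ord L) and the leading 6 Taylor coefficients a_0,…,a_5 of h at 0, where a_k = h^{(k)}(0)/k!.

L = -16·Dx + (12 - 32·x)·Dx^2 + (-1 + 6·x - 8·x^2)·Dx^3  (order 3).
h: a_k = 0, -1, -4, -40/3, -44, -736/5, …
ICs: h(0) = 0, h′(0) = -1, h′′(0) = -8.

f: a_k = -3, -12, -48, -192, -768, -3072, …
g: a_k = 2, 4, 8, 16, 32, 64, …
Sum ⇒ L₀ = lclm(L_f,L_g) in ℚ(x)⟨Dx⟩.
Integrate: L := L₀·Dx.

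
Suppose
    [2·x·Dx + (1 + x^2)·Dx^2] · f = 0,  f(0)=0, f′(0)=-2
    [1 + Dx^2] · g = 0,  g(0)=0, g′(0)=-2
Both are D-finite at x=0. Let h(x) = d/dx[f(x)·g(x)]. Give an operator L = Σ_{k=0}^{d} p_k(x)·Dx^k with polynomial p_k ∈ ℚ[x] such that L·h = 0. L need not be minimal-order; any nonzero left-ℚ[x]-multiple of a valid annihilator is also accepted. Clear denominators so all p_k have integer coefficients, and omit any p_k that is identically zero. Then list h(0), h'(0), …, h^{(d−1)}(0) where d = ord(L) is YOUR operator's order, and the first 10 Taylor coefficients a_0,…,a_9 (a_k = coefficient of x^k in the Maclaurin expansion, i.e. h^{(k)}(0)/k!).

f: a_k = 0, -2, 0, 2/3, 0, -2/5, 0, 2/7, 0, -2/9, …
g: a_k = 0, -2, 0, 1/3, 0, -1/60, 0, 1/2520, 0, -1/181440, …
h₀=f·g: eliminate ⇒ L₀, order ≤ 2·2.
Differentiate: ansatz ord ≤ ord L₀ ⇒ L.
L = (110 + 294·x^2 + 461·x^4 + 96·x^6 + 12·x^8 + 2·x^10 + x^12) + (68·x + 284·x^3 + 280·x^5 + 80·x^7 + 20·x^9 + 4·x^11)·Dx + (120 + 340·x^2 + 534·x^4 + 148·x^6 + 32·x^8 + 8·x^10 + 2·x^12)·Dx^2 + (68·x + 284·x^3 + 280·x^5 + 80·x^7 + 20·x^9 + 4·x^11)·Dx^3 + (10 + 46·x^2 + 73·x^4 + 52·x^6 + 20·x^8 + 6·x^10 + x^12)·Dx^4  (order 4).
h: a_k = 0, 8, 0, -8, 0, 19/3, 0, -86/15, 0, 247949/45360, …
ICs: h(0) = 0, h′(0) = 8, h′′(0) = 0, h′′′(0) = -48.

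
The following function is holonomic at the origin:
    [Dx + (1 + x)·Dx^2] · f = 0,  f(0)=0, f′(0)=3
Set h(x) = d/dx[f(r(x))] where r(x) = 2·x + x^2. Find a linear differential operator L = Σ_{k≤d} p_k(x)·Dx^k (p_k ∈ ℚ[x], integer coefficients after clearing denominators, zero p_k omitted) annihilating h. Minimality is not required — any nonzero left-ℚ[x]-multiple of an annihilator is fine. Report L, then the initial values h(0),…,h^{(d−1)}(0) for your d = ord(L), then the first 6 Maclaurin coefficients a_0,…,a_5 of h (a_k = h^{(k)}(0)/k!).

L = 1 + (1 + x)·Dx  (order 1).
h: a_k = 6, -6, 6, -6, 6, -6, …
ICs: h(0) = 6.

f: a_k = 0, 3, -3/2, 1, -3/4, 3/5, …
f∘r: x↦r, Dx↦Dx/r' in L_f ⇒ L₀.
h=h₀': d/dx-closure on L₀ ⇒ L.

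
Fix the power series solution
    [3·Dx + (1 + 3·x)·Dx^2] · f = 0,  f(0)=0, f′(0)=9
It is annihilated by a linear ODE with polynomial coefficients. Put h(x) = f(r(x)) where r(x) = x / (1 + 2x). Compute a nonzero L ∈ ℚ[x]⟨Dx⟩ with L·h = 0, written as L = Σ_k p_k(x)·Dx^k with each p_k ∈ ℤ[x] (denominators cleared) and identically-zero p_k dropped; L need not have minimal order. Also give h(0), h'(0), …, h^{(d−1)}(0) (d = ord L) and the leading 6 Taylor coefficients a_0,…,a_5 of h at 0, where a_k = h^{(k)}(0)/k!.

f: a_k = 0, 9, -27/2, 27, -243/4, 729/5, …
h₀=f(r): pull back L_f along r ⇒ L₀.
L = (7 + 20·x)·Dx + (1 + 7·x + 10·x^2)·Dx^2  (order 2).
h: a_k = 0, 9, -63/2, 117, -1827/4, 9279/5, …
ICs: h(0) = 0, h′(0) = 9.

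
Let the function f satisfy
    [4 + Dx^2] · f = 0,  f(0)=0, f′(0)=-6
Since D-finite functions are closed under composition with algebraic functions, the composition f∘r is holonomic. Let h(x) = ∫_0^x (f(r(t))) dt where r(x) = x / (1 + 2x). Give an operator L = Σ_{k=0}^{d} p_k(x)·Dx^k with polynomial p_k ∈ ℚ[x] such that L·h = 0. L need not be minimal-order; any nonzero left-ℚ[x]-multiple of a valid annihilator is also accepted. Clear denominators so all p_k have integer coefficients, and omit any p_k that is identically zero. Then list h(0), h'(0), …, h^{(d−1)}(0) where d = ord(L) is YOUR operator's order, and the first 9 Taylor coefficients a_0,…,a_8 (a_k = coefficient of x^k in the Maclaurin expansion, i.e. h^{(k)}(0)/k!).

f: a_k = 0, -6, 0, 4, 0, -4/5, 0, 8/105, 0, …
Change of var in L_f (x↦r) gives L₀.
∫: right-multiply L₀ by Dx.
L = 4·Dx + (4 + 24·x + 48·x^2 + 32·x^3)·Dx^2 + (1 + 8·x + 24·x^2 + 32·x^3 + 16·x^4)·Dx^3  (order 3).
h: a_k = 0, 0, -3, 4, -5, 24/5, -2/15, -120/7, 6931/105, …
ICs: h(0) = 0, h′(0) = 0, h′′(0) = -6.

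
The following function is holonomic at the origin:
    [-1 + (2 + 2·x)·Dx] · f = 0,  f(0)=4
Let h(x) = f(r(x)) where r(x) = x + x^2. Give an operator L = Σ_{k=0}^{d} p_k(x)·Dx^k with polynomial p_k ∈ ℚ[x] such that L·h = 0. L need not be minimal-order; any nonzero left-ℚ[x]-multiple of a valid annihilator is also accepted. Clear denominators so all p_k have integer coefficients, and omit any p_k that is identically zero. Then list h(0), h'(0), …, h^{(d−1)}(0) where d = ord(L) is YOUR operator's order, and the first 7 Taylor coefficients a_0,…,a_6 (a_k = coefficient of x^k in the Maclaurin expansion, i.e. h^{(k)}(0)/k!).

L = (-1 - 2·x) + (2 + 2·x + 2·x^2)·Dx  (order 1).
h: a_k = 4, 2, 3/2, -3/4, 3/32, 15/64, -57/256, …
ICs: h(0) = 4.

f: a_k = 4, 2, -1/2, 1/4, -5/32, 7/64, -21/256, …
L₀ from L_f via x↦r, Dx↦r'^{-1}Dx.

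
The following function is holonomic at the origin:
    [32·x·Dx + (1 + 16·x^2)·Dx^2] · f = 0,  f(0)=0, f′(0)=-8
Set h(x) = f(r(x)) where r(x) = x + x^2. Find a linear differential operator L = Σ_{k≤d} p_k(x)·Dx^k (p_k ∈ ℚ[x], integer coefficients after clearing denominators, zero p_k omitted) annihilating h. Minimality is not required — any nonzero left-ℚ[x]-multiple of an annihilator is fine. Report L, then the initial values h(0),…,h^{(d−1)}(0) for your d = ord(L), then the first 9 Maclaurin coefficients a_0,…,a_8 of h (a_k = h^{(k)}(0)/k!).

L = (-2 + 32·x + 128·x^2 + 192·x^3 + 96·x^4)·Dx + (1 + 2·x + 16·x^2 + 64·x^3 + 80·x^4 + 32·x^5)·Dx^2  (order 2).
h: a_k = 0, -8, -8, 128/3, 128, -1408/5, -6016/3, 4096/7, 28672, …
ICs: h(0) = 0, h′(0) = -8.

f: a_k = 0, -8, 0, 128/3, 0, -2048/5, 0, 32768/7, 0, …
L₀ from L_f via x↦r, Dx↦r'^{-1}Dx.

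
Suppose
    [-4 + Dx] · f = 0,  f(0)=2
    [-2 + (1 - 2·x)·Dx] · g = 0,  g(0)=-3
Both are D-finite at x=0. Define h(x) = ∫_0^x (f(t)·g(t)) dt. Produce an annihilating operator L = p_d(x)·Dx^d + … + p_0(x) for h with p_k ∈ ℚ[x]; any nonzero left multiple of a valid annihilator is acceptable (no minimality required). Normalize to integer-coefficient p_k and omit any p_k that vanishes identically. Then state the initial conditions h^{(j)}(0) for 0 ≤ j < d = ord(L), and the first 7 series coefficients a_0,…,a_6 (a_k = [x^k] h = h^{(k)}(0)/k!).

f: a_k = 2, 8, 16, 64/3, 64/3, 256/15, 512/45, …
g: a_k = -3, -6, -12, -24, -48, -96, -192, …
Sym-product of L_f,L_g gives L₀ (≤ ord 1).
∫: right-multiply L₀ by Dx.
L = (6 - 8·x)·Dx + (-1 + 2·x)·Dx^2  (order 2).
h: a_k = 0, -6, -18, -40, -76, -672/5, -3488/15, …
ICs: h(0) = 0, h′(0) = -6.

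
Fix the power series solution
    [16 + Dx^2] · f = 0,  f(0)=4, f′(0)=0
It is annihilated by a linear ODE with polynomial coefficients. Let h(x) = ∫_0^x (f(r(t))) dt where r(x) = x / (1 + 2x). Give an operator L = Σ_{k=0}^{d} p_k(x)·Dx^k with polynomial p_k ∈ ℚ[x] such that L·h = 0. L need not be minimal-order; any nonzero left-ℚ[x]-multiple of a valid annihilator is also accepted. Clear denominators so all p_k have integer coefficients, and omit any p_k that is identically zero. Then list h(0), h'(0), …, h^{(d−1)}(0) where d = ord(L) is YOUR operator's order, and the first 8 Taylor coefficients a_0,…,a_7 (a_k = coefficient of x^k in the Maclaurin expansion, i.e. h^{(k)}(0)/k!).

L = 16·Dx + (4 + 24·x + 48·x^2 + 32·x^3)·Dx^2 + (1 + 8·x + 24·x^2 + 32·x^3 + 16·x^4)·Dx^3  (order 3).
h: a_k = 0, 4, 0, -32/3, 32, -1024/15, 1024/9, -5632/45, …
ICs: h(0) = 0, h′(0) = 4, h′′(0) = 0.

f: a_k = 4, 0, -32, 0, 128/3, 0, -1024/45, 0, …
f∘r: x↦r, Dx↦Dx/r' in L_f ⇒ L₀.
Integrate: L := L₀·Dx.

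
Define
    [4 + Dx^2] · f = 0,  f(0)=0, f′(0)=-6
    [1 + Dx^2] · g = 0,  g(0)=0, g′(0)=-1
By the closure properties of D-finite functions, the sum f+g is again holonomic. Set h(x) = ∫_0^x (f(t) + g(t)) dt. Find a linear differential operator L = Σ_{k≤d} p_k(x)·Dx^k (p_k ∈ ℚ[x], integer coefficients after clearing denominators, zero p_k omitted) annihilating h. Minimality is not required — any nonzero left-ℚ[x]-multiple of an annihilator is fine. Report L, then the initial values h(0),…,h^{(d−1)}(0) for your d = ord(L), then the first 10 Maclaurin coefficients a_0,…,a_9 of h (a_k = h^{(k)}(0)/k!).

L = 4·Dx + 5·Dx^3 + Dx^5  (order 5).
h: a_k = 0, 0, -7/2, 0, 25/24, 0, -97/720, 0, 11/1152, 0, …
ICs: h(0) = 0, h′(0) = 0, h′′(0) = -7, h′′′(0) = 0, h′′′′(0) = 25.

f: a_k = 0, -6, 0, 4, 0, -4/5, 0, 8/105, 0, -4/945, …
g: a_k = 0, -1, 0, 1/6, 0, -1/120, 0, 1/5040, 0, -1/362880, …
Sum ⇒ L₀ = lclm(L_f,L_g) in ℚ(x)⟨Dx⟩.
h=∫h₀ ⇒ L = L₀·Dx.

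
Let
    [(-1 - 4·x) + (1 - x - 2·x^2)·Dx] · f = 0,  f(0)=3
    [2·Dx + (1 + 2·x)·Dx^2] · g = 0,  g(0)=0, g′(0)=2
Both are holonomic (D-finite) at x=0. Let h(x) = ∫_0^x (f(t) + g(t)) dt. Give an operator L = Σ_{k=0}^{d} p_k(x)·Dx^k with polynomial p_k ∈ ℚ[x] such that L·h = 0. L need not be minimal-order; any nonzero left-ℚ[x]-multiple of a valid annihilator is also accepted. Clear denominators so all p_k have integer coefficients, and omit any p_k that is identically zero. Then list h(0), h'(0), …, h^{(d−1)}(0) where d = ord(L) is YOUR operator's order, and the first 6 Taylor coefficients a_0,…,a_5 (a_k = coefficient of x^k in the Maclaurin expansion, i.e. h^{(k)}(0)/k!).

f: a_k = 3, 3, 9, 15, 33, 63, …
g: a_k = 0, 2, -2, 8/3, -4, 32/5, …
f+g: L₀ = lclm(L_f,L_g), ord ≤ 1+2.
Integrate: L := L₀·Dx.
L = (54 + 228·x + 432·x^2 + 288·x^3 + 192·x^4)·Dx^2 + (11 + 124·x + 464·x^2 + 704·x^3 + 592·x^4 + 320·x^5)·Dx^3 + (-4 - 19·x - 17·x^2 + 42·x^3 + 116·x^4 + 136·x^5 + 64·x^6)·Dx^4  (order 4).
h: a_k = 0, 3, 5/2, 7/3, 53/12, 29/5, …
ICs: h(0) = 0, h′(0) = 3, h′′(0) = 5, h′′′(0) = 14.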